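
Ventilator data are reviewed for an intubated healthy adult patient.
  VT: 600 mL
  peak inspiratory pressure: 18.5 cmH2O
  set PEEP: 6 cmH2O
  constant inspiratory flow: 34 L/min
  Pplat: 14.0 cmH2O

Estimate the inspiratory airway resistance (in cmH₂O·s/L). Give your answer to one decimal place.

7.9

Flow: 34 L/min ÷ 60 = 0.5667 L/s.
Raw = (PIP − Pplat) / flow = (18.5 − 14.0) / 0.5667 = 4.5 / 0.5667 = 7.941 cmH2O·s/L.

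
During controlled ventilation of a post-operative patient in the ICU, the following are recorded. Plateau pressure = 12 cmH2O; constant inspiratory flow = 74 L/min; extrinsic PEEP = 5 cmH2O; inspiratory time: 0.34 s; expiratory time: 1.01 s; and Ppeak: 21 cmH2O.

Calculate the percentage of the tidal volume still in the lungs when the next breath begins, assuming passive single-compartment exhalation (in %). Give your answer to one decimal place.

Flow: 74 L/min ÷ 60 = 1.2333 L/s.
Vt = flow × Ti = 1.2333 L/s × 0.34 s × 1000 mL/L = 419.32 mL.
R = (PIP − Pplat)/V̇ = (21 − 12) / 1.2333 = 9.0/1.2333 = 7.297 cmH2O·s/L.
C = Vt/(Pplat − PEEP) = 419.32 / (12 − 5) = 419.32/7.0 = 59.903 mL/cmH2O.
τ = R × C = 7.297 × 0.0599 L/cmH2O = 0.4371 s.
Fraction remaining at end-expiration = e^(−Te/τ) = e^(−1.01/0.4371) = 0.09919 → 9.919%.

9.9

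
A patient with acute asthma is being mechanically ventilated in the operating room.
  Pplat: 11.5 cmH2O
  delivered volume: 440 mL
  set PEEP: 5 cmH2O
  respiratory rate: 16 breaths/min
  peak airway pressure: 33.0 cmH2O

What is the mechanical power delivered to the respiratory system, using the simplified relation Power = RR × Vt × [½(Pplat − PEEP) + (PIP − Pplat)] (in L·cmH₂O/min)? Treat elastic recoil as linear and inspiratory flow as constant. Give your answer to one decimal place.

174.2

Per-breath work = Vt × [½(Pplat−PEEP) + (PIP−Pplat)] = 0.440 × [0.5×6.5 + 21.5] = 0.440 × 24.75 = 10.89 L·cmH2O.
Power = 16 × 10.89 = 174.24 L·cmH2O/min.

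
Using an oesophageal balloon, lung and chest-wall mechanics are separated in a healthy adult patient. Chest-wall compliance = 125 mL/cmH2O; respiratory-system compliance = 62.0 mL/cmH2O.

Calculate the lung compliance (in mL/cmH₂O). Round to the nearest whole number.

1/CL = 1/Crs − 1/Ccw.
1/CL = 1/62.0 − 1/125 = 0.008129.
CL = 123.02 mL/cmH2O.

123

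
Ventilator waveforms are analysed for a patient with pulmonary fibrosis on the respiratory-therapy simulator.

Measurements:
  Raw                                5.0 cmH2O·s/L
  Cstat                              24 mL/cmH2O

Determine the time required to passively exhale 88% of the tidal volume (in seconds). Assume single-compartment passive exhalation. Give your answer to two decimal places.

τ = R × C = 5.0 × 24 mL/cmH2O = 5.0 × 0.024 L/cmH2O = 0.12 s.
Exhaled fraction f = 1 − e^(−t/τ) → t = −τ·ln(1 − f) = −0.12·ln(0.12) = 0.2544 s.

0.25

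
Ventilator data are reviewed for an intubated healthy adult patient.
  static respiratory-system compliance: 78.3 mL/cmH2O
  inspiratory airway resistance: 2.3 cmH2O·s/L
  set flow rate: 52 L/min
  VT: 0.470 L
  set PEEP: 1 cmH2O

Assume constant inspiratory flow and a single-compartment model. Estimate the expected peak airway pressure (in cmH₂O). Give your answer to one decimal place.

Flow: 52 L/min ÷ 60 = 0.8667 L/s.
Equation of motion (constant flow): PIP = Vt/C + R·V̇ + PEEP.
PIP = 470/78.3 + 2.3×0.8667 + 1 = 6.003 + 1.993 + 1 = 8.996 cmH2O.

9.0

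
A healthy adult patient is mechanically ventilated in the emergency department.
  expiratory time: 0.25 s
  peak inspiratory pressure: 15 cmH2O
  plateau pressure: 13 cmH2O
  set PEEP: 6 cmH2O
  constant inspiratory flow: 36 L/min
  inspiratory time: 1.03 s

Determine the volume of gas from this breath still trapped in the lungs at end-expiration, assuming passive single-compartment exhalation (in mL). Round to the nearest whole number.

Flow: 36 L/min ÷ 60 = 0.6 L/s.
Vt = flow × Ti = 0.6 L/s × 1.03 s × 1000 mL/L = 618.0 mL.
R = (PIP − Pplat)/V̇ = (15 − 13) / 0.6 = 2.0/0.6 = 3.333 cmH2O·s/L.
C = Vt/(Pplat − PEEP) = 618.0 / (13 − 6) = 618.0/7.0 = 88.286 mL/cmH2O.
τ = R × C = 3.333 × 0.08829 L/cmH2O = 0.2943 s.
Fraction remaining = e^(−Te/τ) = e^(−0.25/0.2943) = 0.4276.
Trapped volume = 618.0 × 0.4276 = 264.26 mL.

264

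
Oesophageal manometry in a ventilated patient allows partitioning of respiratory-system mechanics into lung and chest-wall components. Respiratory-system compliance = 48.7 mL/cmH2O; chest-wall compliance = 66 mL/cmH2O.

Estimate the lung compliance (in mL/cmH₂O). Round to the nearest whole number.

186

1/CL = 1/Crs − 1/Ccw.
1/CL = 1/48.7 − 1/66 = 0.005382.
CL = 185.8 mL/cmH2O.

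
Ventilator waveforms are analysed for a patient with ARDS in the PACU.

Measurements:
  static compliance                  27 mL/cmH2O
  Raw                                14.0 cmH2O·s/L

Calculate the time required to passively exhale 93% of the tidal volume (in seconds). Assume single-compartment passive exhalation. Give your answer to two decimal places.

1.01

τ = R × C = 14.0 × 27 mL/cmH2O = 14.0 × 0.027 L/cmH2O = 0.378 s.
Exhaled fraction f = 1 − e^(−t/τ) → t = −τ·ln(1 − f) = −0.378·ln(0.07) = 1.005 s.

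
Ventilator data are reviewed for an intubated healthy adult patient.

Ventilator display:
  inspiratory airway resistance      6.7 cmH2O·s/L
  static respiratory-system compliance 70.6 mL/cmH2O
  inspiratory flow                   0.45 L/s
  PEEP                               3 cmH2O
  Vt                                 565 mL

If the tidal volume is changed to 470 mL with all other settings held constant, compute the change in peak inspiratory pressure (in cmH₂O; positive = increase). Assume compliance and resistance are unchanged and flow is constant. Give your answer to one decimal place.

-1.3

PIP = Vt/C + R·V̇ + PEEP (constant-flow equation of motion).
Only the elastic term changes: ΔPIP = ΔVt / C = (470 − 565) / 70.6 = -1.346 cmH2O.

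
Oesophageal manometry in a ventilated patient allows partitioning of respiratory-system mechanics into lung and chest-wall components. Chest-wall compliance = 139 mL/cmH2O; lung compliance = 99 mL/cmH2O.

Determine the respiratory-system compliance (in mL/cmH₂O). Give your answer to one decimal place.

57.8

Lung and chest wall are elastances in series: 1/Crs = 1/CL + 1/Ccw.
1/Crs = 1/99 + 1/139 = 0.0173.
Crs = 57.803 mL/cmH2O.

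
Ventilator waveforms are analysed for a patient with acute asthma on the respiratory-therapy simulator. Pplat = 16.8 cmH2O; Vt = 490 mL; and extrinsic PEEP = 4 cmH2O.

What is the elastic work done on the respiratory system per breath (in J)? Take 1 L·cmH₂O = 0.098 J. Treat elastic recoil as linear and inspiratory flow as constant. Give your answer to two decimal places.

Elastic work ≈ ½ × (Pplat − PEEP) × Vt = 0.5 × (16.8 − 4) × 0.490 L = 0.5 × 12.8 × 0.490 = 3.136 L·cmH2O.
× 0.098 J/(L·cmH2O) → 0.3073 J.

0.31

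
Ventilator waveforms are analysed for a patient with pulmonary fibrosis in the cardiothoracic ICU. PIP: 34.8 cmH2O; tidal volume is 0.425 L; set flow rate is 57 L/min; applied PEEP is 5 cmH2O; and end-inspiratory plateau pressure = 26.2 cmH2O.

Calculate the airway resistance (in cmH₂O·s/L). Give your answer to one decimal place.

Flow: 57 L/min ÷ 60 = 0.95 L/s.
Raw = (PIP − Pplat) / flow = (34.8 − 26.2) / 0.95 = 8.6 / 0.95 = 9.053 cmH2O·s/L.

9.1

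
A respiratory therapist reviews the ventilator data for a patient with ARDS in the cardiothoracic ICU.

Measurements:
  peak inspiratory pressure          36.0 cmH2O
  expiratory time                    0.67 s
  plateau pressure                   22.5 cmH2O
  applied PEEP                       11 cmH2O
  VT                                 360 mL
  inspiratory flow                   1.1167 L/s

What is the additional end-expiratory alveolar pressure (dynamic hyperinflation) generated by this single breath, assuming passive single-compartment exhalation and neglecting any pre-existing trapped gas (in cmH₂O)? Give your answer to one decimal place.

2.0

R = (PIP − Pplat)/V̇ = (36.0 − 22.5) / 1.1167 = 13.5/1.1167 = 12.089 cmH2O·s/L.
C = Vt/(Pplat − PEEP) = 360.0 / (22.5 − 11) = 360.0/11.5 = 31.304 mL/cmH2O.
τ = R × C = 12.089 × 0.0313 L/cmH2O = 0.3784 s.
Fraction remaining = e^(−Te/τ) = e^(−0.67/0.3784) = 0.1702; trapped volume = 360.0 × 0.1702 = 61.272 mL.
Additional alveolar pressure from trapping ≈ V_trapped / C = 61.272 / 31.304 = 1.957 cmH2O.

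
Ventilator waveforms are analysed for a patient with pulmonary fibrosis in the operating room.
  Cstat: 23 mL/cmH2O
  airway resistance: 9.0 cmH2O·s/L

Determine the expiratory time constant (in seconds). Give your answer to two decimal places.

τ = R × C = 9.0 × 23 mL/cmH2O = 9.0 × 0.023 L/cmH2O = 0.207 s.

0.21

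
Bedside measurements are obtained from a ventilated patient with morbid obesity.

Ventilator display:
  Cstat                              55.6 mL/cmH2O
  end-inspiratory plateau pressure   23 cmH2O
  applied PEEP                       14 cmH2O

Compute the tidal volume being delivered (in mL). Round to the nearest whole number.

Vt = Cstat × (Pplat − PEEP) = 55.6 × (23 − 14) = 55.6 × 9.0 = 500.4 mL.

500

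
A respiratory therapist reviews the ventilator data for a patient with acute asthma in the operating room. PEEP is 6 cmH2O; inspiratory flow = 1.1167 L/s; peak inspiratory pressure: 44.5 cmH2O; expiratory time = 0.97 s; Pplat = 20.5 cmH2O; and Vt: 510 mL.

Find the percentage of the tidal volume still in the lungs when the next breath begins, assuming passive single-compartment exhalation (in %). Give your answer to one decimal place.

27.7

R = (PIP − Pplat)/V̇ = (44.5 − 20.5) / 1.1167 = 24.0/1.1167 = 21.492 cmH2O·s/L.
C = Vt/(Pplat − PEEP) = 510.0 / (20.5 − 6) = 510.0/14.5 = 35.172 mL/cmH2O.
τ = R × C = 21.492 × 0.03517 L/cmH2O = 0.7559 s.
Fraction remaining at end-expiration = e^(−Te/τ) = e^(−0.97/0.7559) = 0.2771 → 27.71%.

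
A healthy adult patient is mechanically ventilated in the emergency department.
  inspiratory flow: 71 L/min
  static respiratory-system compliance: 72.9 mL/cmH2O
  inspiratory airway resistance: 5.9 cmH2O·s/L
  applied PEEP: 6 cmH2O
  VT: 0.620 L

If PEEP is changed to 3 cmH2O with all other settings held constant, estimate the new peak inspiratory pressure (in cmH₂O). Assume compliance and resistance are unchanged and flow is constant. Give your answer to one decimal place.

Flow: 71 L/min ÷ 60 = 1.1833 L/s.
PIP = Vt/C + R·V̇ + PEEP (constant-flow equation of motion).
Only the baseline term changes: ΔPIP = ΔPEEP = 3 − 6 = -3.0 cmH2O.
Original PIP = 620/72.9 + 5.9×1.1833 + 6 = 21.486 cmH2O; new PIP = 21.486 + (-3.0) = 18.486 cmH2O.

18.5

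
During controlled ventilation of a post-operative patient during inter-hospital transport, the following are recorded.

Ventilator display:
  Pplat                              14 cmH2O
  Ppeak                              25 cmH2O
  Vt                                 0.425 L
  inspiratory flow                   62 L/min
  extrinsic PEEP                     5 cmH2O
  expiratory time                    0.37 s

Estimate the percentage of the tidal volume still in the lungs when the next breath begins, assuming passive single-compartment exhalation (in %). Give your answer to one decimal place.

47.9

Flow: 62 L/min ÷ 60 = 1.0333 L/s.
R = (PIP − Pplat)/V̇ = (25 − 14) / 1.0333 = 11.0/1.0333 = 10.646 cmH2O·s/L.
C = Vt/(Pplat − PEEP) = 425.0 / (14 − 5) = 425.0/9.0 = 47.222 mL/cmH2O.
τ = R × C = 10.646 × 0.04722 L/cmH2O = 0.5027 s.
Fraction remaining at end-expiration = e^(−Te/τ) = e^(−0.37/0.5027) = 0.479 → 47.9%.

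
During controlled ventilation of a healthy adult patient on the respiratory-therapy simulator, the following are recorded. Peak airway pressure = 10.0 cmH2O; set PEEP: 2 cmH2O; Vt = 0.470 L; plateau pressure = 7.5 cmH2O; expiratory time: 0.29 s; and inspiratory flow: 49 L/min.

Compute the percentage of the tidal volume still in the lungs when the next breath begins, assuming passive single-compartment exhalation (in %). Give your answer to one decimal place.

Flow: 49 L/min ÷ 60 = 0.8167 L/s.
R = (PIP − Pplat)/V̇ = (10.0 − 7.5) / 0.8167 = 2.5/0.8167 = 3.061 cmH2O·s/L.
C = Vt/(Pplat − PEEP) = 470.0 / (7.5 − 2) = 470.0/5.5 = 85.455 mL/cmH2O.
τ = R × C = 3.061 × 0.08546 L/cmH2O = 0.2616 s.
Fraction remaining at end-expiration = e^(−Te/τ) = e^(−0.29/0.2616) = 0.33 → 33.0%.

33.0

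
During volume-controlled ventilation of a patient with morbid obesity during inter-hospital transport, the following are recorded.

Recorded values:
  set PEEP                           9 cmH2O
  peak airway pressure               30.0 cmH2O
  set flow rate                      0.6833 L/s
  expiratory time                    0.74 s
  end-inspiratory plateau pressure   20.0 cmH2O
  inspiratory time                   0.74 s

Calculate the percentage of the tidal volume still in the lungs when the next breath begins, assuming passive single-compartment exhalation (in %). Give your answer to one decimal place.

Vt = flow × Ti = 0.6833 L/s × 0.74 s × 1000 mL/L = 505.64 mL.
R = (PIP − Pplat)/V̇ = (30.0 − 20.0) / 0.6833 = 10.0/0.6833 = 14.635 cmH2O·s/L.
C = Vt/(Pplat − PEEP) = 505.64 / (20.0 − 9) = 505.64/11.0 = 45.967 mL/cmH2O.
τ = R × C = 14.635 × 0.04597 L/cmH2O = 0.6728 s.
Fraction remaining at end-expiration = e^(−Te/τ) = e^(−0.74/0.6728) = 0.3329 → 33.29%.

33.3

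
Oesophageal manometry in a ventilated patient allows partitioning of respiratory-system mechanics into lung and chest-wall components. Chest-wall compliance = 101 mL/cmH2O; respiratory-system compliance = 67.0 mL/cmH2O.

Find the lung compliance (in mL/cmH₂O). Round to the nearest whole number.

1/CL = 1/Crs − 1/Ccw.
1/CL = 1/67.0 − 1/101 = 0.005024.
CL = 199.04 mL/cmH2O.

199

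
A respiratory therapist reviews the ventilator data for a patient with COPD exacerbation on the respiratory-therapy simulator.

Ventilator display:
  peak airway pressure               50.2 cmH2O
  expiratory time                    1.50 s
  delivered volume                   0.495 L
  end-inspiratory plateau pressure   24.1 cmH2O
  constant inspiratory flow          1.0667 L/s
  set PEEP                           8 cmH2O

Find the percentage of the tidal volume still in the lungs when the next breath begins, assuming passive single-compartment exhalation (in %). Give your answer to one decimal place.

R = (PIP − Pplat)/V̇ = (50.2 − 24.1) / 1.0667 = 26.1/1.0667 = 24.468 cmH2O·s/L.
C = Vt/(Pplat − PEEP) = 495.0 / (24.1 − 8) = 495.0/16.1 = 30.745 mL/cmH2O.
τ = R × C = 24.468 × 0.03075 L/cmH2O = 0.7524 s.
Fraction remaining at end-expiration = e^(−Te/τ) = e^(−1.50/0.7524) = 0.1362 → 13.62%.

13.6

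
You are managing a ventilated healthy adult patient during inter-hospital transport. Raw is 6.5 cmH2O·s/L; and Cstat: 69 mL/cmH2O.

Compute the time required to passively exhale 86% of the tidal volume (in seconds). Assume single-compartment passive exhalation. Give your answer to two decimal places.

τ = R × C = 6.5 × 69 mL/cmH2O = 6.5 × 0.069 L/cmH2O = 0.4485 s.
Exhaled fraction f = 1 − e^(−t/τ) → t = −τ·ln(1 − f) = −0.4485·ln(0.14) = 0.8818 s.

0.88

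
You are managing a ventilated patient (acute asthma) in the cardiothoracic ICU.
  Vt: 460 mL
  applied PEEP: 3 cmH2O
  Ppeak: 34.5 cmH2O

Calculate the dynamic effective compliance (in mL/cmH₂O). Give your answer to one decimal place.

14.6

Dynamic compliance = Vt / (PIP − PEEP) = 460 / (34.5 − 3) = 460 / 31.5 = 14.603 mL/cmH2O.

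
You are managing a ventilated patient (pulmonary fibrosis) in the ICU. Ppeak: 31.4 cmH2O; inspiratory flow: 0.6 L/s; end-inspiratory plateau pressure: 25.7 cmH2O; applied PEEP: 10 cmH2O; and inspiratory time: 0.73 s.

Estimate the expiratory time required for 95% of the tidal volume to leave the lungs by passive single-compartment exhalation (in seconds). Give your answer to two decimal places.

Vt = flow × Ti = 0.6 L/s × 0.73 s × 1000 mL/L = 438.0 mL.
R = (PIP − Pplat)/V̇ = (31.4 − 25.7) / 0.6 = 5.7/0.6 = 9.5 cmH2O·s/L.
C = Vt/(Pplat − PEEP) = 438.0 / (25.7 − 10) = 438.0/15.7 = 27.898 mL/cmH2O.
τ = R × C = 9.5 × 0.0279 L/cmH2O = 0.2651 s.
t = −τ·ln(1 − 0.95) = −0.2651·ln(0.05) = 0.7942 s.

0.79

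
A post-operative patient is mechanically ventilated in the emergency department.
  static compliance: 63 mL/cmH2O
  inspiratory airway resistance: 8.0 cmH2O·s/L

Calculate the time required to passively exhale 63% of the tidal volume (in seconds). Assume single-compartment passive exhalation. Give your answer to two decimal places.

τ = R × C = 8.0 × 63 mL/cmH2O = 8.0 × 0.063 L/cmH2O = 0.504 s.
Exhaled fraction f = 1 − e^(−t/τ) → t = −τ·ln(1 − f) = −0.504·ln(0.37) = 0.5011 s.

0.50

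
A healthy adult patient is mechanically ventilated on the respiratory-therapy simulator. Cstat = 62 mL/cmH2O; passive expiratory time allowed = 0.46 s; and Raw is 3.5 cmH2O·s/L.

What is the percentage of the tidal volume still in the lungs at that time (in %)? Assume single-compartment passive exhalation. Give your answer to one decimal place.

12.0

τ = R × C = 3.5 × 62 mL/cmH2O = 3.5 × 0.062 L/cmH2O = 0.217 s.
Passive exhalation: V(t)/V₀ = e^(−t/τ) = e^(−0.46/0.217) = 0.1201.
Fraction remaining = 0.1201 → 12.01%.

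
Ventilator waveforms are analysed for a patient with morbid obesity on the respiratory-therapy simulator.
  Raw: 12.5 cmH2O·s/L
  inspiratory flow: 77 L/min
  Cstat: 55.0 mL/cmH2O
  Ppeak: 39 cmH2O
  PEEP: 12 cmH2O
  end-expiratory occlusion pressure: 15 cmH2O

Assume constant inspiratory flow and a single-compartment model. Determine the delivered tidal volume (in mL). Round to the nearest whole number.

Flow: 77 L/min ÷ 60 = 1.2833 L/s.
Total PEEP = 15 cmH2O (set 12 + intrinsic 3); this is the baseline alveolar pressure.
Equation of motion (constant flow): PIP = Vt/C + R·V̇ + PEEP.
Vt/C = PIP − R·V̇ − PEEP = 39 − 16.041 − 15 = 7.959 cmH2O.
Vt = C × 7.959 = 55.0 × 7.959 = 437.75 mL.

438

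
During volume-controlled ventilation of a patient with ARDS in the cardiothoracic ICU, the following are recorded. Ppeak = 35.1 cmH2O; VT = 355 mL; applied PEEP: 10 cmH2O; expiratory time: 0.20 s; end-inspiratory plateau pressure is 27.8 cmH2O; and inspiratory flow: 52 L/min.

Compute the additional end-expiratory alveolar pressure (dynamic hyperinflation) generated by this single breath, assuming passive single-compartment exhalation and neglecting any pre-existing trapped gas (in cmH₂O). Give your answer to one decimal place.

Flow: 52 L/min ÷ 60 = 0.8667 L/s.
R = (PIP − Pplat)/V̇ = (35.1 − 27.8) / 0.8667 = 7.3/0.8667 = 8.423 cmH2O·s/L.
C = Vt/(Pplat − PEEP) = 355.0 / (27.8 − 10) = 355.0/17.8 = 19.944 mL/cmH2O.
τ = R × C = 8.423 × 0.01994 L/cmH2O = 0.168 s.
Fraction remaining = e^(−Te/τ) = e^(−0.20/0.168) = 0.3041; trapped volume = 355.0 × 0.3041 = 107.96 mL.
Additional alveolar pressure from trapping ≈ V_trapped / C = 107.96 / 19.944 = 5.413 cmH2O.

5.4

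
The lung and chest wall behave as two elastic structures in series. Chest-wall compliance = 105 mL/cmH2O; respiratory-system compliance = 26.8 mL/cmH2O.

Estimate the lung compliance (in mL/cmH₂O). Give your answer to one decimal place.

36.0

1/CL = 1/Crs − 1/Ccw.
1/CL = 1/26.8 − 1/105 = 0.02779.
CL = 35.984 mL/cmH2O.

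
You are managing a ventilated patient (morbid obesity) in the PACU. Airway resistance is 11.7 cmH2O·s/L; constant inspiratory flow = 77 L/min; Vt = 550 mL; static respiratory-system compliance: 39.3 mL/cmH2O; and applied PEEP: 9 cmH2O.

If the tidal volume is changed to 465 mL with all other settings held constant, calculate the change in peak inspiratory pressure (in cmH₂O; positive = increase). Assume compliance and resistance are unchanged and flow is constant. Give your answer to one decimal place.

-2.2

PIP = Vt/C + R·V̇ + PEEP (constant-flow equation of motion).
Only the elastic term changes: ΔPIP = ΔVt / C = (465 − 550) / 39.3 = -2.163 cmH2O.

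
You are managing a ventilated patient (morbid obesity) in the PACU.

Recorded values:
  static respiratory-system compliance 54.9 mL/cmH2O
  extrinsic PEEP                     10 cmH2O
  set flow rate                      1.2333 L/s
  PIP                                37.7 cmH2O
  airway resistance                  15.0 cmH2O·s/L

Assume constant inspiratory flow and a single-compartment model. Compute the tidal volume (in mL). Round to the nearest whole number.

Equation of motion (constant flow): PIP = Vt/C + R·V̇ + PEEP.
Vt/C = PIP − R·V̇ − PEEP = 37.7 − 18.5 − 10 = 9.2 cmH2O.
Vt = C × 9.2 = 54.9 × 9.2 = 505.08 mL.

505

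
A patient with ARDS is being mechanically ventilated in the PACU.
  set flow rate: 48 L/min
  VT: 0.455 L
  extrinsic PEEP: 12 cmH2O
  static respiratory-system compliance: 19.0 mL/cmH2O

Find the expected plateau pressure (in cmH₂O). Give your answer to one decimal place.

Pplat = PEEP + Vt / Cstat = 12 + 455 / 19.0 = 12 + 23.947 = 35.947 cmH2O.

35.9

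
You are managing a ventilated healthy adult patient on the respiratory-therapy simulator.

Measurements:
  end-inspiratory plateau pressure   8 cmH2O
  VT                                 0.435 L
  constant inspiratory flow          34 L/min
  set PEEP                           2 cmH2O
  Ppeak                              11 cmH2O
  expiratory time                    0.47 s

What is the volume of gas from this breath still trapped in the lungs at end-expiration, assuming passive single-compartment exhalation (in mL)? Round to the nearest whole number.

Flow: 34 L/min ÷ 60 = 0.5667 L/s.
R = (PIP − Pplat)/V̇ = (11 − 8) / 0.5667 = 3.0/0.5667 = 5.294 cmH2O·s/L.
C = Vt/(Pplat − PEEP) = 435.0 / (8 − 2) = 435.0/6.0 = 72.5 mL/cmH2O.
τ = R × C = 5.294 × 0.0725 L/cmH2O = 0.3838 s.
Fraction remaining = e^(−Te/τ) = e^(−0.47/0.3838) = 0.2939.
Trapped volume = 435.0 × 0.2939 = 127.85 mL.

128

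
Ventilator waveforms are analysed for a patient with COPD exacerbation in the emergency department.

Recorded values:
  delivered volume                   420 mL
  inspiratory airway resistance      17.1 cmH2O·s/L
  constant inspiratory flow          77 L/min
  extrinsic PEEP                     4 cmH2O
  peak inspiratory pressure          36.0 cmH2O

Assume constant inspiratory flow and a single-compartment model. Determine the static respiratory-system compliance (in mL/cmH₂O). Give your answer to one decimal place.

Flow: 77 L/min ÷ 60 = 1.2833 L/s.
Equation of motion (constant flow): PIP = Vt/C + R·V̇ + PEEP.
Vt/C = PIP − R·V̇ − PEEP = 36.0 − 17.1×1.2833 − 4 = 36.0 − 21.944 − 4 = 10.056 cmH2O.
C = Vt / 10.056 = 420 / 10.056 = 41.766 mL/cmH2O.

41.8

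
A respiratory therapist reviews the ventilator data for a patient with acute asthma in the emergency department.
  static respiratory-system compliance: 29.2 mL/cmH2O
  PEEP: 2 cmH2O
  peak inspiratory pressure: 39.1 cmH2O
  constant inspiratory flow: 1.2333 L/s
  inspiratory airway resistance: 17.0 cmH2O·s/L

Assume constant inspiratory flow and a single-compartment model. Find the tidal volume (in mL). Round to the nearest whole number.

471

Equation of motion (constant flow): PIP = Vt/C + R·V̇ + PEEP.
Vt/C = PIP − R·V̇ − PEEP = 39.1 − 20.966 − 2 = 16.134 cmH2O.
Vt = C × 16.134 = 29.2 × 16.134 = 471.11 mL.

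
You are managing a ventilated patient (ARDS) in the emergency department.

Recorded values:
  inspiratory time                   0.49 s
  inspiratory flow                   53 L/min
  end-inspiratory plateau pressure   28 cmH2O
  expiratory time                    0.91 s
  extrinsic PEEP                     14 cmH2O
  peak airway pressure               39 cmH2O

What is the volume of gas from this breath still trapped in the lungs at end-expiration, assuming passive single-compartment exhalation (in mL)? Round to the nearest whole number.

Flow: 53 L/min ÷ 60 = 0.8833 L/s.
Vt = flow × Ti = 0.8833 L/s × 0.49 s × 1000 mL/L = 432.82 mL.
R = (PIP − Pplat)/V̇ = (39 − 28) / 0.8833 = 11.0/0.8833 = 12.453 cmH2O·s/L.
C = Vt/(Pplat − PEEP) = 432.82 / (28 − 14) = 432.82/14.0 = 30.916 mL/cmH2O.
τ = R × C = 12.453 × 0.03092 L/cmH2O = 0.385 s.
Fraction remaining = e^(−Te/τ) = e^(−0.91/0.385) = 0.09408.
Trapped volume = 432.82 × 0.09408 = 40.72 mL.

41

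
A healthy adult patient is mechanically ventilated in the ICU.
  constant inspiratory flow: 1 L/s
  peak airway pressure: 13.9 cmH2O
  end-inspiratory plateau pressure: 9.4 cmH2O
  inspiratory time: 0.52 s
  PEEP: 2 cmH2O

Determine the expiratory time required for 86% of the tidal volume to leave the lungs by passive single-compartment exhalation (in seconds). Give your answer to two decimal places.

Vt = flow × Ti = 1 L/s × 0.52 s × 1000 mL/L = 520.0 mL.
R = (PIP − Pplat)/V̇ = (13.9 − 9.4) / 1 = 4.5/1 = 4.5 cmH2O·s/L.
C = Vt/(Pplat − PEEP) = 520.0 / (9.4 − 2) = 520.0/7.4 = 70.27 mL/cmH2O.
τ = R × C = 4.5 × 0.07027 L/cmH2O = 0.3162 s.
t = −τ·ln(1 − 0.86) = −0.3162·ln(0.14) = 0.6217 s.

0.62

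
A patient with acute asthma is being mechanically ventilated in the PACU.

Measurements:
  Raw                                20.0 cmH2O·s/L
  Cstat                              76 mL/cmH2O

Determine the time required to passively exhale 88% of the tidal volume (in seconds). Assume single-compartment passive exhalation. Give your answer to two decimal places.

τ = R × C = 20.0 × 76 mL/cmH2O = 20.0 × 0.076 L/cmH2O = 1.52 s.
Exhaled fraction f = 1 − e^(−t/τ) → t = −τ·ln(1 − f) = −1.52·ln(0.12) = 3.223 s.

3.22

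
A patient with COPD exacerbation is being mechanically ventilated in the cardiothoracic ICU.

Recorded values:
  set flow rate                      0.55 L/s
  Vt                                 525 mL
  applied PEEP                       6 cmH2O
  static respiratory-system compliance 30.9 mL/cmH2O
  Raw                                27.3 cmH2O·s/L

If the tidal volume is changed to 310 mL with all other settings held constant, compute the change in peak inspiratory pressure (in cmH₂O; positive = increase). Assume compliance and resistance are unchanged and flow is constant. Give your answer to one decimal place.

PIP = Vt/C + R·V̇ + PEEP (constant-flow equation of motion).
Only the elastic term changes: ΔPIP = ΔVt / C = (310 − 525) / 30.9 = -6.958 cmH2O.

-7.0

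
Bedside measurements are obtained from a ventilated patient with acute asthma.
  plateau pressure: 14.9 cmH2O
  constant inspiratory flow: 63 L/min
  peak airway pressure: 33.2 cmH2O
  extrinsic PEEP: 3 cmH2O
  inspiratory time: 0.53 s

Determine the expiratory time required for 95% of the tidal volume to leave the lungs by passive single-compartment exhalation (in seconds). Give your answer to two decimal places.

2.44

Flow: 63 L/min ÷ 60 = 1.05 L/s.
Vt = flow × Ti = 1.05 L/s × 0.53 s × 1000 mL/L = 556.5 mL.
R = (PIP − Pplat)/V̇ = (33.2 − 14.9) / 1.05 = 18.3/1.05 = 17.429 cmH2O·s/L.
C = Vt/(Pplat − PEEP) = 556.5 / (14.9 − 3) = 556.5/11.9 = 46.765 mL/cmH2O.
τ = R × C = 17.429 × 0.04677 L/cmH2O = 0.8152 s.
t = −τ·ln(1 − 0.95) = −0.8152·ln(0.05) = 2.442 s.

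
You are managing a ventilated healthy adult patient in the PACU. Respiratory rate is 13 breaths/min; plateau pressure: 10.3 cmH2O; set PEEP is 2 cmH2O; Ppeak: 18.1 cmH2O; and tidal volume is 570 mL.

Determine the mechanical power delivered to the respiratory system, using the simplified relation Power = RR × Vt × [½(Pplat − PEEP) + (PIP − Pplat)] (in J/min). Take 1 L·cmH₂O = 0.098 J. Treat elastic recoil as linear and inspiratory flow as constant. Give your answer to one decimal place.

8.7

Per-breath work = Vt × [½(Pplat−PEEP) + (PIP−Pplat)] = 0.570 × [0.5×8.3 + 7.8] = 0.570 × 11.95 = 6.812 L·cmH2O.
Power = 13 × 6.812 = 88.556 L·cmH2O/min.
× 0.098 J/(L·cmH2O) → 8.678 J/min.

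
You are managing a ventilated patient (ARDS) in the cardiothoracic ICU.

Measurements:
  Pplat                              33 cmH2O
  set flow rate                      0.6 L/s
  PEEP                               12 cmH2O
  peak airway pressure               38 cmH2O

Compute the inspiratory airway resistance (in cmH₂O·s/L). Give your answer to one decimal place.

8.3

Raw = (PIP − Pplat) / flow = (38 − 33) / 0.6 = 5.0 / 0.6 = 8.333 cmH2O·s/L.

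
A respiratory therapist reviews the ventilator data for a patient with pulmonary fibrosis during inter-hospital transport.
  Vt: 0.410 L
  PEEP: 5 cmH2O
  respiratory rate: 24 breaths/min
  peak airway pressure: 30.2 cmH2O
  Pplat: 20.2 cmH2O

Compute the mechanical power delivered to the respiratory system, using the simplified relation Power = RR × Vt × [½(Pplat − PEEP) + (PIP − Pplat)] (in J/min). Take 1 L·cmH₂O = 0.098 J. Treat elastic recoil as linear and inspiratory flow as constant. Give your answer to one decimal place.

Per-breath work = Vt × [½(Pplat−PEEP) + (PIP−Pplat)] = 0.410 × [0.5×15.2 + 10.0] = 0.410 × 17.6 = 7.216 L·cmH2O.
Power = 24 × 7.216 = 173.18 L·cmH2O/min.
× 0.098 J/(L·cmH2O) → 16.972 J/min.

17.0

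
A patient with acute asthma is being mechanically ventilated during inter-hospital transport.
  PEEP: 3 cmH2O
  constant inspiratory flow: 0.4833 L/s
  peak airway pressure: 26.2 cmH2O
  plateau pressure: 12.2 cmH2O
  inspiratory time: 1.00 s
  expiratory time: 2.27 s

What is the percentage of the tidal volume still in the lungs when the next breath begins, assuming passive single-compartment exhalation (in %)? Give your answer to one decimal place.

Vt = flow × Ti = 0.4833 L/s × 1.00 s × 1000 mL/L = 483.3 mL.
R = (PIP − Pplat)/V̇ = (26.2 − 12.2) / 0.4833 = 14.0/0.4833 = 28.968 cmH2O·s/L.
C = Vt/(Pplat − PEEP) = 483.3 / (12.2 − 3) = 483.3/9.2 = 52.533 mL/cmH2O.
τ = R × C = 28.968 × 0.05253 L/cmH2O = 1.522 s.
Fraction remaining at end-expiration = e^(−Te/τ) = e^(−2.27/1.522) = 0.225 → 22.5%.

22.5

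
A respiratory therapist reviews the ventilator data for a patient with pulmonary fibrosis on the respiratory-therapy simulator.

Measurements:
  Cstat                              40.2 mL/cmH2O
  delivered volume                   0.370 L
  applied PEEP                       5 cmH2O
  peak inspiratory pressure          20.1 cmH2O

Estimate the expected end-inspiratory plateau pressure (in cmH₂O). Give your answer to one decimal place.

Pplat = PEEP + Vt / Cstat = 5 + 370 / 40.2 = 5 + 9.204 = 14.204 cmH2O.

14.2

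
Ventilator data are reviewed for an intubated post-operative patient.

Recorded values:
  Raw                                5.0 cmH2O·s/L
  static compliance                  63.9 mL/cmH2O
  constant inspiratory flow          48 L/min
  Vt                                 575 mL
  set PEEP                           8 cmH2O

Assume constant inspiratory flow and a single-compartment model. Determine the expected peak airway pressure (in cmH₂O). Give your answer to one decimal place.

Flow: 48 L/min ÷ 60 = 0.8 L/s.
Equation of motion (constant flow): PIP = Vt/C + R·V̇ + PEEP.
PIP = 575/63.9 + 5.0×0.8 + 8 = 8.998 + 4.0 + 8 = 20.998 cmH2O.

21.0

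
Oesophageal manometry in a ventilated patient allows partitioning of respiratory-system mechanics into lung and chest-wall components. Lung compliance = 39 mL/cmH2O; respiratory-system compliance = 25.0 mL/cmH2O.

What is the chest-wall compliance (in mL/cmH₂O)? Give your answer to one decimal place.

1/Ccw = 1/Crs − 1/CL.
1/Ccw = 1/25.0 − 1/39 = 0.01436.
Ccw = 69.638 mL/cmH2O.

69.6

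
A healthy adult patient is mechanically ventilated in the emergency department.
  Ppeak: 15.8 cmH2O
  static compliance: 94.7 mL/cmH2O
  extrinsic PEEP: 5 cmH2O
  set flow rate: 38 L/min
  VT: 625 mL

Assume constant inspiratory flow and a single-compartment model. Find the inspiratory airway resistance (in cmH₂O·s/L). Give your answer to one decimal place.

6.6

Flow: 38 L/min ÷ 60 = 0.6333 L/s.
Equation of motion (constant flow): PIP = Vt/C + R·V̇ + PEEP.
R·V̇ = PIP − Vt/C − PEEP = 15.8 − 625/94.7 − 5 = 15.8 − 6.6 − 5 = 4.2 cmH2O.
R = 4.2 / 0.6333 = 6.632 cmH2O·s/L.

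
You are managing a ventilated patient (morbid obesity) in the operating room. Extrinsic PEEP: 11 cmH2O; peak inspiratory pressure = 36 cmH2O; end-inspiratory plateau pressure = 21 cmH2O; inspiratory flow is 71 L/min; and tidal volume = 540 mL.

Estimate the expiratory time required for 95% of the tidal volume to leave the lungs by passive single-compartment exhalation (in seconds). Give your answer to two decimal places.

2.05

Flow: 71 L/min ÷ 60 = 1.1833 L/s.
R = (PIP − Pplat)/V̇ = (36 − 21) / 1.1833 = 15.0/1.1833 = 12.676 cmH2O·s/L.
C = Vt/(Pplat − PEEP) = 540.0 / (21 − 11) = 540.0/10.0 = 54.0 mL/cmH2O.
τ = R × C = 12.676 × 0.054 L/cmH2O = 0.6845 s.
t = −τ·ln(1 − 0.95) = −0.6845·ln(0.05) = 2.051 s.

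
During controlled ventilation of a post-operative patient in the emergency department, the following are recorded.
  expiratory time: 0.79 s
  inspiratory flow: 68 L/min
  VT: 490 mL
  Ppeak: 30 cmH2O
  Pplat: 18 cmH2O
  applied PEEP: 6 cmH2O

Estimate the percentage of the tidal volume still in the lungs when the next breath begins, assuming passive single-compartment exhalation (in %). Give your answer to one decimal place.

16.1

Flow: 68 L/min ÷ 60 = 1.1333 L/s.
R = (PIP − Pplat)/V̇ = (30 − 18) / 1.1333 = 12.0/1.1333 = 10.589 cmH2O·s/L.
C = Vt/(Pplat − PEEP) = 490.0 / (18 − 6) = 490.0/12.0 = 40.833 mL/cmH2O.
τ = R × C = 10.589 × 0.04083 L/cmH2O = 0.4323 s.
Fraction remaining at end-expiration = e^(−Te/τ) = e^(−0.79/0.4323) = 0.1608 → 16.08%.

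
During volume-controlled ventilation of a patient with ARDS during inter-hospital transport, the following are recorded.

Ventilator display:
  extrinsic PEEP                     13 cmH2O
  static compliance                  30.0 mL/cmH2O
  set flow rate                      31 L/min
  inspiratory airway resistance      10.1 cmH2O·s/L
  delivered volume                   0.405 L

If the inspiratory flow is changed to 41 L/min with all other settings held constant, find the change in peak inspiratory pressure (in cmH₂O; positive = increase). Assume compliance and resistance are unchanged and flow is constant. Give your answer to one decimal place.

1.7

Flow: 31 L/min ÷ 60 = 0.5167 L/s.
New flow: 41 L/min ÷ 60 = 0.6833 L/s.
PIP = Vt/C + R·V̇ + PEEP (constant-flow equation of motion).
Only the resistive term changes: ΔPIP = R × ΔV̇ = 10.1 × (0.6833 − 0.5167) = 10.1 × 0.1666 = 1.683 cmH2O.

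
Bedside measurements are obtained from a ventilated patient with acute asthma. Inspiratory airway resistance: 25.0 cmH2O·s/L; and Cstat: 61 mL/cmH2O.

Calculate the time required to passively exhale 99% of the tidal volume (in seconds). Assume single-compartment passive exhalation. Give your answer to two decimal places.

τ = R × C = 25.0 × 61 mL/cmH2O = 25.0 × 0.061 L/cmH2O = 1.525 s.
Exhaled fraction f = 1 − e^(−t/τ) → t = −τ·ln(1 − f) = −1.525·ln(0.01) = 7.023 s.

7.02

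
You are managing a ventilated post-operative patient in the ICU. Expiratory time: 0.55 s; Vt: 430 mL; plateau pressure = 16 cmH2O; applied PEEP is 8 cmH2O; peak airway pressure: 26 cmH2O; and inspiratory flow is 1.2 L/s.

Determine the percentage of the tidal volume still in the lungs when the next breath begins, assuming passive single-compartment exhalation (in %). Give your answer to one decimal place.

29.3

R = (PIP − Pplat)/V̇ = (26 − 16) / 1.2 = 10.0/1.2 = 8.333 cmH2O·s/L.
C = Vt/(Pplat − PEEP) = 430.0 / (16 − 8) = 430.0/8.0 = 53.75 mL/cmH2O.
τ = R × C = 8.333 × 0.05375 L/cmH2O = 0.4479 s.
Fraction remaining at end-expiration = e^(−Te/τ) = e^(−0.55/0.4479) = 0.2929 → 29.29%.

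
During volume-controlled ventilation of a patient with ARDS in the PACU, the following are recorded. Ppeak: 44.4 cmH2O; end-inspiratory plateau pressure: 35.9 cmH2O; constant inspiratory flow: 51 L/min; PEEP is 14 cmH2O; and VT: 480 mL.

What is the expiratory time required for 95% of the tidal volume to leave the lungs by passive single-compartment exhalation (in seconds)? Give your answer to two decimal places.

Flow: 51 L/min ÷ 60 = 0.85 L/s.
R = (PIP − Pplat)/V̇ = (44.4 − 35.9) / 0.85 = 8.5/0.85 = 10.0 cmH2O·s/L.
C = Vt/(Pplat − PEEP) = 480.0 / (35.9 − 14) = 480.0/21.9 = 21.918 mL/cmH2O.
τ = R × C = 10.0 × 0.02192 L/cmH2O = 0.2192 s.
t = −τ·ln(1 − 0.95) = −0.2192·ln(0.05) = 0.6567 s.

0.66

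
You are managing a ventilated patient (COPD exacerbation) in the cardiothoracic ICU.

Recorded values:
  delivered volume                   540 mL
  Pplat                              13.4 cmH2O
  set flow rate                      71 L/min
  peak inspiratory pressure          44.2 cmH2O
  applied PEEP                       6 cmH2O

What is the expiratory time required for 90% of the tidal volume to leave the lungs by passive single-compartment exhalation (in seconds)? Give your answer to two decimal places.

Flow: 71 L/min ÷ 60 = 1.1833 L/s.
R = (PIP − Pplat)/V̇ = (44.2 − 13.4) / 1.1833 = 30.8/1.1833 = 26.029 cmH2O·s/L.
C = Vt/(Pplat − PEEP) = 540.0 / (13.4 − 6) = 540.0/7.4 = 72.973 mL/cmH2O.
τ = R × C = 26.029 × 0.07297 L/cmH2O = 1.899 s.
t = −τ·ln(1 − 0.90) = −1.899·ln(0.1) = 4.373 s.

4.37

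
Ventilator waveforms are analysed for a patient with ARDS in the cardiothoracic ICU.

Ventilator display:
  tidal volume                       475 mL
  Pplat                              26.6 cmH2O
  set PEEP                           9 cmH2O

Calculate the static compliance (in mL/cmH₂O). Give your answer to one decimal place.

Cstat = Vt / (Pplat − PEEP) = 475 / (26.6 − 9) = 475 / 17.6 = 26.989 mL/cmH2O.

27.0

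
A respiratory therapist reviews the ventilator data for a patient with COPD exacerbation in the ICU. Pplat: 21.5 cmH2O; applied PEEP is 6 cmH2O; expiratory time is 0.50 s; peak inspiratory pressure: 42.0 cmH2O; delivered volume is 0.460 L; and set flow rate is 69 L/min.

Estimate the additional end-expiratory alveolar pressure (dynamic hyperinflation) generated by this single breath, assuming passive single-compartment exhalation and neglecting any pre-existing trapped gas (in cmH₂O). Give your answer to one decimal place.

6.0

Flow: 69 L/min ÷ 60 = 1.15 L/s.
R = (PIP − Pplat)/V̇ = (42.0 − 21.5) / 1.15 = 20.5/1.15 = 17.826 cmH2O·s/L.
C = Vt/(Pplat − PEEP) = 460.0 / (21.5 − 6) = 460.0/15.5 = 29.677 mL/cmH2O.
τ = R × C = 17.826 × 0.02968 L/cmH2O = 0.5291 s.
Fraction remaining = e^(−Te/τ) = e^(−0.50/0.5291) = 0.3887; trapped volume = 460.0 × 0.3887 = 178.8 mL.
Additional alveolar pressure from trapping ≈ V_trapped / C = 178.8 / 29.677 = 6.025 cmH2O.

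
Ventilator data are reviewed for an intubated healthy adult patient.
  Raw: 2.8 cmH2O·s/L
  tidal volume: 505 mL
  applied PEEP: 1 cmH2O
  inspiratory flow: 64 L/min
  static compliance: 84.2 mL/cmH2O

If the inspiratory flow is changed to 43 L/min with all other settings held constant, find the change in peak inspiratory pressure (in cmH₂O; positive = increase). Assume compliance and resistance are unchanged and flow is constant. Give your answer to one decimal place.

-1.0

Flow: 64 L/min ÷ 60 = 1.0667 L/s.
New flow: 43 L/min ÷ 60 = 0.7167 L/s.
PIP = Vt/C + R·V̇ + PEEP (constant-flow equation of motion).
Only the resistive term changes: ΔPIP = R × ΔV̇ = 2.8 × (0.7167 − 1.0667) = 2.8 × -0.35 = -0.98 cmH2O.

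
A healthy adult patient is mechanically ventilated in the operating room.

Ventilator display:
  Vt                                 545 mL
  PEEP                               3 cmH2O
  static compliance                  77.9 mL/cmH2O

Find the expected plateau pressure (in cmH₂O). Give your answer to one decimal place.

Pplat = PEEP + Vt / Cstat = 3 + 545 / 77.9 = 3 + 6.996 = 9.996 cmH2O.

10.0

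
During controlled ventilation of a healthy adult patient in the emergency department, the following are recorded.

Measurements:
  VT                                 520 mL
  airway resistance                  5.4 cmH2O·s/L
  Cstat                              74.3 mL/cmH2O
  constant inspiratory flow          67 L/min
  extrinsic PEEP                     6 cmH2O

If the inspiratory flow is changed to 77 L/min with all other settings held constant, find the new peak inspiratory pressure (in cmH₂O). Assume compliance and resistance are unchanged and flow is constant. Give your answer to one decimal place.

19.9

Flow: 67 L/min ÷ 60 = 1.1167 L/s.
New flow: 77 L/min ÷ 60 = 1.2833 L/s.
PIP = Vt/C + R·V̇ + PEEP (constant-flow equation of motion).
Only the resistive term changes: ΔPIP = R × ΔV̇ = 5.4 × (1.2833 − 1.1167) = 5.4 × 0.1666 = 0.8996 cmH2O.
Original PIP = 520/74.3 + 5.4×1.1167 + 6 = 19.029 cmH2O; new PIP = 19.029 + (0.8996) = 19.929 cmH2O.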